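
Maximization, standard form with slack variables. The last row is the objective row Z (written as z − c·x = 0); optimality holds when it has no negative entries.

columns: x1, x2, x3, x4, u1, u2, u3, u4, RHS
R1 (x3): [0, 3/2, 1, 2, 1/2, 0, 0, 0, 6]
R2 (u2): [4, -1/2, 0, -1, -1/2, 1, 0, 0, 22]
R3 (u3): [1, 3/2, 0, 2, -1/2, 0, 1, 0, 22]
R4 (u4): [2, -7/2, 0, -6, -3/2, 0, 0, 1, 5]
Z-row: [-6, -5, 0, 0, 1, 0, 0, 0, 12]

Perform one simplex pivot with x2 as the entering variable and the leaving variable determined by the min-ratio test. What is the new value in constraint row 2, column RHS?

24

Ratio test on column x2 — row 1: 6/(3/2) = 4; row 2: entry -1/2 ≤ 0; row 3: 22/(3/2) = 44/3; row 4: entry -7/2 ≤ 0. Minimum is 4 at row 1 (x3 leaves); pivot element 3/2.
Divide row 1 by 3/2; eliminate column x2 from the other rows.
Row 2 update in column RHS: 22 − (-1/2)·4 = 24.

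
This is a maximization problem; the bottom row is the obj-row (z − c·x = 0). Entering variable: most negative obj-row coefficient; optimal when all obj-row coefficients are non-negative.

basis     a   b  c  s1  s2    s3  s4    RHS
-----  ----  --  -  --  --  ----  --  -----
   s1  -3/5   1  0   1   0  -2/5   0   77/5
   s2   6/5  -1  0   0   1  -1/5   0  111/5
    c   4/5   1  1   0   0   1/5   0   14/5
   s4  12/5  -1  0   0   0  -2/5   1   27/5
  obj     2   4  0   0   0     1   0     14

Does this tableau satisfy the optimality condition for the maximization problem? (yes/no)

yes

Every obj-row coefficient is ≥ 0, so the tableau is optimal.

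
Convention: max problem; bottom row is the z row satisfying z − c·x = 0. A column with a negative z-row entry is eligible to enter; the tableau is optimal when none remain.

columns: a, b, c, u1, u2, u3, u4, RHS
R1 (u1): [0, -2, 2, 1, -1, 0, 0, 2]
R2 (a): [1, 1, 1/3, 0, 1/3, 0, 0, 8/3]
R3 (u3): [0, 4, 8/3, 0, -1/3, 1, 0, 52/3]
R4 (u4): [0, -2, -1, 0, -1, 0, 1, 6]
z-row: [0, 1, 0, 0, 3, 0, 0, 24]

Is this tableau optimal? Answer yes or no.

yes

Every z-row coefficient is ≥ 0, so the tableau is optimal.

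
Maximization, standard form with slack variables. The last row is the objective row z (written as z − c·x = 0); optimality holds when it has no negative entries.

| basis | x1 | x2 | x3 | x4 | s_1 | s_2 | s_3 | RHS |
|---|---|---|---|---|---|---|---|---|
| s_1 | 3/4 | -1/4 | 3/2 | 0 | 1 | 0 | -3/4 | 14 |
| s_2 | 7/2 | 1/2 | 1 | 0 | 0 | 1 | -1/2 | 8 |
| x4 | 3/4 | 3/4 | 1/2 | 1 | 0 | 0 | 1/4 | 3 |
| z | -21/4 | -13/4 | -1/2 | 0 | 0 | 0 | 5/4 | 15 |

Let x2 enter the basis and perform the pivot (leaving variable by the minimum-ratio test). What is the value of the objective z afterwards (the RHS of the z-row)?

Ratio test on column x2 — row 1: entry -1/4 ≤ 0; row 2: 8/(1/2) = 16; row 3: 3/(3/4) = 4. Minimum is 4 at row 3 (x4 leaves); pivot element 3/4.
Pivot on row 3; the z-row RHS becomes 15 − (-13/4)·4 = 28.

28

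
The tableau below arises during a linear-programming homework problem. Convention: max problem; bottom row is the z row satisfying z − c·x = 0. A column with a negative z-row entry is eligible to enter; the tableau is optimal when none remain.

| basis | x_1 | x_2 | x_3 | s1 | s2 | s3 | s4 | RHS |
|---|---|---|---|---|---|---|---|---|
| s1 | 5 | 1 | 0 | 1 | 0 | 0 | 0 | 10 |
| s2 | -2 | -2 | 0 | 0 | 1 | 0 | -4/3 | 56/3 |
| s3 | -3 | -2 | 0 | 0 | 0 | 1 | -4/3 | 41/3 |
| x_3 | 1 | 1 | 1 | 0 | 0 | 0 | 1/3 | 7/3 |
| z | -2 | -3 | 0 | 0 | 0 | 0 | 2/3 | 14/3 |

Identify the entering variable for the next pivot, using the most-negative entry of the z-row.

Negative z-row entries: x_1: -2, x_2: -3.
The most negative is -3 in column x_2, so x_2 enters.

x_2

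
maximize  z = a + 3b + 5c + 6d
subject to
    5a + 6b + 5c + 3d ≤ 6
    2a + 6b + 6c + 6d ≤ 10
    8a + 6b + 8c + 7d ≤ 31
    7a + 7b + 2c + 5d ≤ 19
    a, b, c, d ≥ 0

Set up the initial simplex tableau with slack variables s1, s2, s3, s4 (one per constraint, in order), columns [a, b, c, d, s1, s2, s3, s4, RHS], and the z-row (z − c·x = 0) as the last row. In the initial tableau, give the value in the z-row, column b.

-3

The z-row carries the negated objective coefficients: the b entry is -3.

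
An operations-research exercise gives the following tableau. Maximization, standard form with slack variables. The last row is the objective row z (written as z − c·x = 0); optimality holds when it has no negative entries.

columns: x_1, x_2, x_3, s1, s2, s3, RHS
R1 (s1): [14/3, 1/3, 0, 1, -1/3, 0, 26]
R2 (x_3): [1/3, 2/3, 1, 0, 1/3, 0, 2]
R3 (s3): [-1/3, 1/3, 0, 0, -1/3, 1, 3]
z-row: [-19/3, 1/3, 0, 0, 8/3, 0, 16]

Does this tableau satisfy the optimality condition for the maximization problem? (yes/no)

no

The z-row has a negative entry -19/3 in column x_1, so it is not optimal.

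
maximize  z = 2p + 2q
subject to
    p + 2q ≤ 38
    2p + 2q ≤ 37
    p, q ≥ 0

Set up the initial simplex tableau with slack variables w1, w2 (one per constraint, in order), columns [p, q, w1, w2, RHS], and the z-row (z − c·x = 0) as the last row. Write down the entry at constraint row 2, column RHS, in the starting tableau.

The RHS of constraint 2 is b_2 = 37.

37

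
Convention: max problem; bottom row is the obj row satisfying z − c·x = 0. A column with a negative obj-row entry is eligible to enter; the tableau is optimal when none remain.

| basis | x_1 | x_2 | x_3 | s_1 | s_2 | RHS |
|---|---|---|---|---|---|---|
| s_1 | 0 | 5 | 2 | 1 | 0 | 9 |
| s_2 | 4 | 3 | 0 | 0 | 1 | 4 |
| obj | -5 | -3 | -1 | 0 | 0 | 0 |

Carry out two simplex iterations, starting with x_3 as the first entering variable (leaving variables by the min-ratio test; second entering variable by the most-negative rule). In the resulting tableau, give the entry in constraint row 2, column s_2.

1/4

Ratio test on column x_3 — row 1: 9/2 = 9/2; row 2: entry 0 ≤ 0. Minimum is 9/2 at row 1 (s_1 leaves); pivot element 2.
Divide row 1 by 2; eliminate column x_3 from the other rows.
Second iteration: most negative obj-row entry is -5 in column x_1, so x_1 enters.
Ratio test on column x_1 — row 1: entry 0 ≤ 0; row 2: 4/4 = 1. Minimum is 1 at row 2 (s_2 leaves); pivot element 4.
Divide row 2 by 4; eliminate column x_1 from the other rows.
After both pivots, the entry at constraint row 2, column s_2 is 1/4.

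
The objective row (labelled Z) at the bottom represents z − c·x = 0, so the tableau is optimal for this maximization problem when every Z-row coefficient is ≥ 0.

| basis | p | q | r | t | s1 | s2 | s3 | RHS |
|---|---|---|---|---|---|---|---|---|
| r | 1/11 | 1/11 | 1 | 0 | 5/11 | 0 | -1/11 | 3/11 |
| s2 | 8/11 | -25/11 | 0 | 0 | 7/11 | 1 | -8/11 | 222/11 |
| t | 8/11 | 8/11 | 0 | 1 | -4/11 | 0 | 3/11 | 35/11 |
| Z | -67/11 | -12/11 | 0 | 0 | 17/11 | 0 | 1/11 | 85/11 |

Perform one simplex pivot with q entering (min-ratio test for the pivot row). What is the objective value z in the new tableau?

Ratio test on column q — row 1: (3/11)/(1/11) = 3; row 2: entry -25/11 ≤ 0; row 3: (35/11)/(8/11) = 35/8. Minimum is 3 at row 1 (r leaves); pivot element 1/11.
Pivot on row 1; the Z-row RHS becomes 85/11 − (-12/11)·3 = 11.

11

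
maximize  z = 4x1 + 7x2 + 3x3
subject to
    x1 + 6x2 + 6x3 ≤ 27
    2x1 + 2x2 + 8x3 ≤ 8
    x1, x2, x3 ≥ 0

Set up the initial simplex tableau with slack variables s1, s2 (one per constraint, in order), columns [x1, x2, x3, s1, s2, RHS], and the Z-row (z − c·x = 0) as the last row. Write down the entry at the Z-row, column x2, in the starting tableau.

-7

The Z-row carries the negated objective coefficients: the x2 entry is -7.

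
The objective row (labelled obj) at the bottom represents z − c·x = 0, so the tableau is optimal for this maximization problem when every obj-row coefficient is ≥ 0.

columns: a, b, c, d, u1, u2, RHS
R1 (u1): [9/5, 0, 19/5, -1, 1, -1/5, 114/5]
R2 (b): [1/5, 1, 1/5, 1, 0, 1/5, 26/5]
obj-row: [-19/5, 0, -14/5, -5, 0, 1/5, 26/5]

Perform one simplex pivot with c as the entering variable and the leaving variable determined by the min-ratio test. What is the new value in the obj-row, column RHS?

Ratio test on column c — row 1: (114/5)/(19/5) = 6; row 2: (26/5)/(1/5) = 26. Minimum is 6 at row 1 (u1 leaves); pivot element 19/5.
Divide row 1 by 19/5; eliminate column c from the other rows.
obj-row update in column RHS: 26/5 − (-14/5)·6 = 22.

22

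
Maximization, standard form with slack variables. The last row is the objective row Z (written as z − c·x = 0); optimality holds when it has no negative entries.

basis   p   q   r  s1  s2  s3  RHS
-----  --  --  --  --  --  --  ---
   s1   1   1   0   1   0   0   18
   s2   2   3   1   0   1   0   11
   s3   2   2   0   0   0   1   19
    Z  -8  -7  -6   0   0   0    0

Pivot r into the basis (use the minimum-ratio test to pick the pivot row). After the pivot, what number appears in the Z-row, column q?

Ratio test on column r — row 1: entry 0 ≤ 0; row 2: 11/1 = 11; row 3: entry 0 ≤ 0. Minimum is 11 at row 2 (s2 leaves); pivot element 1.
Divide row 2 by 1; eliminate column r from the other rows.
Z-row update in column q: -7 − (-6)·3 = 11.

11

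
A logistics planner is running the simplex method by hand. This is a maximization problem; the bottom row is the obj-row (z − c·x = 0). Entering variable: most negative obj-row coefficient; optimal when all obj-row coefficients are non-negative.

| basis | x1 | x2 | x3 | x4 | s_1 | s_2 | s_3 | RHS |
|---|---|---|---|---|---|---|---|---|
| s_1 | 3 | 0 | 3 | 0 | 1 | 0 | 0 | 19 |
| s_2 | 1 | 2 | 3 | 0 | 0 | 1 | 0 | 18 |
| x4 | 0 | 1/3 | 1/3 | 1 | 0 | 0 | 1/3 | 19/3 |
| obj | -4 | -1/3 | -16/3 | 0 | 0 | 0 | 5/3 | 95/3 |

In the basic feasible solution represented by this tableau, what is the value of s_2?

s_2 is basic (row 2); its value is the RHS of that row, 18.

18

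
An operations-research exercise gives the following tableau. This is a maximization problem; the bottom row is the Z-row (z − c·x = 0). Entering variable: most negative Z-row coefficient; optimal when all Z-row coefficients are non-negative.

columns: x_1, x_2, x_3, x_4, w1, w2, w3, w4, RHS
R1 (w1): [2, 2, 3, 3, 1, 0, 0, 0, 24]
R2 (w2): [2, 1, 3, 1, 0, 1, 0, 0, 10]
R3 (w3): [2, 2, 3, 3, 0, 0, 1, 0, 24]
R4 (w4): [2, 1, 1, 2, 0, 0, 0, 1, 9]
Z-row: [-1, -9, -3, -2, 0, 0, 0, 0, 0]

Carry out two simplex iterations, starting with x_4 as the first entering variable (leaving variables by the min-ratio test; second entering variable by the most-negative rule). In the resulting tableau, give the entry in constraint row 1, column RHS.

6

Ratio test on column x_4 — row 1: 24/3 = 8; row 2: 10/1 = 10; row 3: 24/3 = 8; row 4: 9/2 = 9/2. Minimum is 9/2 at row 4 (w4 leaves); pivot element 2.
Divide row 4 by 2; eliminate column x_4 from the other rows.
Second iteration: most negative Z-row entry is -8 in column x_2, so x_2 enters.
Ratio test on column x_2 — row 1: (21/2)/(1/2) = 21; row 2: (11/2)/(1/2) = 11; row 3: (21/2)/(1/2) = 21; row 4: (9/2)/(1/2) = 9. Minimum is 9 at row 4 (x_4 leaves); pivot element 1/2.
Divide row 4 by 1/2; eliminate column x_2 from the other rows.
After both pivots, the entry at constraint row 1, column RHS is 6.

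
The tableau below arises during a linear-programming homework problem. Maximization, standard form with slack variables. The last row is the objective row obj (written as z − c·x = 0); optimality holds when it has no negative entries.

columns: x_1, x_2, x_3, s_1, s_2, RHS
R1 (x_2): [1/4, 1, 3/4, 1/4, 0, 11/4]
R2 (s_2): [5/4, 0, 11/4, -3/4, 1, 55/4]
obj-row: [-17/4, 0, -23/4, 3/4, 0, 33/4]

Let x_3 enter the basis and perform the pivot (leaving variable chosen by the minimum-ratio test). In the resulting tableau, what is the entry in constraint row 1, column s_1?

Ratio test on column x_3 — row 1: (11/4)/(3/4) = 11/3; row 2: (55/4)/(11/4) = 5. Minimum is 11/3 at row 1 (x_2 leaves); pivot element 3/4.
Divide row 1 by 3/4; eliminate column x_3 from the other rows.
In the new row 1, the s_1 entry is the old entry divided by the pivot: (1/4)/(3/4) = 1/3.

1/3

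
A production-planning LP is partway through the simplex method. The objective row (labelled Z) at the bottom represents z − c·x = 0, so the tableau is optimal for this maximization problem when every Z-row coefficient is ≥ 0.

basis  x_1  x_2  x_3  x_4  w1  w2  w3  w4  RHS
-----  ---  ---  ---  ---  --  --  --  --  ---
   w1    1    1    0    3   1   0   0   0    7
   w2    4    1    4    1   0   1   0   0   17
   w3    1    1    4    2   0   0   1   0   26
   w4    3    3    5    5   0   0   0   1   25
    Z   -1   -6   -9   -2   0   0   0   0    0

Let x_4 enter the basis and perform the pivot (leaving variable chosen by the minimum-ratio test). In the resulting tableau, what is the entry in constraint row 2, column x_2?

2/3

Ratio test on column x_4 — row 1: 7/3 = 7/3; row 2: 17/1 = 17; row 3: 26/2 = 13; row 4: 25/5 = 5. Minimum is 7/3 at row 1 (w1 leaves); pivot element 3.
Divide row 1 by 3; eliminate column x_4 from the other rows.
Row 2 update in column x_2: 1 − 1·(1/3) = 2/3.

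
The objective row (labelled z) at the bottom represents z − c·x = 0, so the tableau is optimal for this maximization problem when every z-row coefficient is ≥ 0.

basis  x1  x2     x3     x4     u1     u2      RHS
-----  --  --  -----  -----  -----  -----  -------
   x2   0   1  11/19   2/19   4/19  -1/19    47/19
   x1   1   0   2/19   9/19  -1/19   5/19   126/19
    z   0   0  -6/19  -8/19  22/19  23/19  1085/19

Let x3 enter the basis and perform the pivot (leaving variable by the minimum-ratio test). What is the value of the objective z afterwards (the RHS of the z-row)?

Ratio test on column x3 — row 1: (47/19)/(11/19) = 47/11; row 2: (126/19)/(2/19) = 63. Minimum is 47/11 at row 1 (x2 leaves); pivot element 11/19.
Pivot on row 1; the z-row RHS becomes 1085/19 − (-6/19)·(47/11) = 643/11.

643/11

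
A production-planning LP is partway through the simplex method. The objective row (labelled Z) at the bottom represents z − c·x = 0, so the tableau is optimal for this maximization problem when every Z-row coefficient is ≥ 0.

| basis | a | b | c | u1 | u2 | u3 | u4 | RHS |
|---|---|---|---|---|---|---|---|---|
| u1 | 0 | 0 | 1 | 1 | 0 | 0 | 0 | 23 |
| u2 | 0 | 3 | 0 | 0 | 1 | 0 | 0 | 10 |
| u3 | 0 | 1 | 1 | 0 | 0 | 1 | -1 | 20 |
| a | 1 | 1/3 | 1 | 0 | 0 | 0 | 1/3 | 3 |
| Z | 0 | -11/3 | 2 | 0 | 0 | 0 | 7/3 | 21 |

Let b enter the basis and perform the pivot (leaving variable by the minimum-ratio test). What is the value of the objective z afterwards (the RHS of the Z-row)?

299/9

Ratio test on column b — row 1: entry 0 ≤ 0; row 2: 10/3 = 10/3; row 3: 20/1 = 20; row 4: 3/(1/3) = 9. Minimum is 10/3 at row 2 (u2 leaves); pivot element 3.
Pivot on row 2; the Z-row RHS becomes 21 − (-11/3)·(10/3) = 299/9.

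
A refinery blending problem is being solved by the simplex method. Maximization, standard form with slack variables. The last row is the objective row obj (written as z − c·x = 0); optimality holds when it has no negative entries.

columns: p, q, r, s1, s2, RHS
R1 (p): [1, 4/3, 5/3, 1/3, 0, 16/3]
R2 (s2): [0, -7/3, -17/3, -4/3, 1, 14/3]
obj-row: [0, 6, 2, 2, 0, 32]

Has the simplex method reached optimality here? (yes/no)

Every obj-row coefficient is ≥ 0, so the tableau is optimal.

yes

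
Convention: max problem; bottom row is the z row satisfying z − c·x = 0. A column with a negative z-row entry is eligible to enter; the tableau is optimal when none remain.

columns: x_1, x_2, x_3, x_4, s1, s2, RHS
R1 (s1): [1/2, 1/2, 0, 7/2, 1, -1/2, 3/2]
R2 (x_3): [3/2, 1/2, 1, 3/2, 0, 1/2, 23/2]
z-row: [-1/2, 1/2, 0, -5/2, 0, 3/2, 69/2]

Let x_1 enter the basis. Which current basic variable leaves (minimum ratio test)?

Column x_1 entries and ratios — s1: (3/2)/(1/2) = 3; x_3: (23/2)/(3/2) = 23/3.
Smallest ratio is 3 in the row of s1, so s1 leaves.

s1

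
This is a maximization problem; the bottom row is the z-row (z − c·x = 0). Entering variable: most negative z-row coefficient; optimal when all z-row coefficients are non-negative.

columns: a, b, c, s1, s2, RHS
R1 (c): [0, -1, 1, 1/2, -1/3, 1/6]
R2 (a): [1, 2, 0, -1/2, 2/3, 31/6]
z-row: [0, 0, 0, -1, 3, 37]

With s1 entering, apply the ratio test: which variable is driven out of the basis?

Column s1 entries and ratios — c: (1/6)/(1/2) = 1/3; a: -1/2 ≤ 0, skip.
Smallest ratio is 1/3 in the row of c, so c leaves.

c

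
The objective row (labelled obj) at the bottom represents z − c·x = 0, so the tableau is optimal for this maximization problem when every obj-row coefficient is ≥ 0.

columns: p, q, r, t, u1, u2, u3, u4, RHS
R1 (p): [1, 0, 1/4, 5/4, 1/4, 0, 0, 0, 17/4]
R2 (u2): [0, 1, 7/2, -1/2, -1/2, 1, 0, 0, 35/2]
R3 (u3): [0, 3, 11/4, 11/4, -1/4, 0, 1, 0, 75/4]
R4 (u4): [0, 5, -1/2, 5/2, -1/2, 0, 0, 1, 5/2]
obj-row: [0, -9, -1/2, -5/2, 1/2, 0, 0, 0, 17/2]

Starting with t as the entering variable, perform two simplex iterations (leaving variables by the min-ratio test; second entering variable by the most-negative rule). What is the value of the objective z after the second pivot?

Ratio test on column t — row 1: (17/4)/(5/4) = 17/5; row 2: entry -1/2 ≤ 0; row 3: (75/4)/(11/4) = 75/11; row 4: (5/2)/(5/2) = 1. Minimum is 1 at row 4 (u4 leaves); pivot element 5/2.
Pivot on row 4; the obj-row RHS becomes 17/2 − (-5/2)·1 = 11.
Next entering variable (most negative obj-row entry -4): q.
Ratio test on column q — row 1: entry -5/2 ≤ 0; row 2: 18/2 = 9; row 3: entry -5/2 ≤ 0; row 4: 1/2 = 1/2. Minimum is 1/2 at row 4 (t leaves); pivot element 2.
After the second pivot the obj-row RHS is 11 − (-4)·(1/2) = 13.

13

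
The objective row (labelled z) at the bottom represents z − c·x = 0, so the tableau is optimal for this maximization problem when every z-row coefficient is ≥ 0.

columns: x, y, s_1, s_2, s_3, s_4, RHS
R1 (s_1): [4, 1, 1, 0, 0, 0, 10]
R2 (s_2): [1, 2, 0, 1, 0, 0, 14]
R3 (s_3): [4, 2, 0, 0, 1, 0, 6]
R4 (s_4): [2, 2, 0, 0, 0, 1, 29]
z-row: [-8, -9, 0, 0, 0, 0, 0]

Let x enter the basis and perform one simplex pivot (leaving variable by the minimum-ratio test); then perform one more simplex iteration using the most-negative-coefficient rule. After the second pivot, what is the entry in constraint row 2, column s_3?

Ratio test on column x — row 1: 10/4 = 5/2; row 2: 14/1 = 14; row 3: 6/4 = 3/2; row 4: 29/2 = 29/2. Minimum is 3/2 at row 3 (s_3 leaves); pivot element 4.
Divide row 3 by 4; eliminate column x from the other rows.
Second iteration: most negative z-row entry is -5 in column y, so y enters.
Ratio test on column y — row 1: entry -1 ≤ 0; row 2: (25/2)/(3/2) = 25/3; row 3: (3/2)/(1/2) = 3; row 4: 26/1 = 26. Minimum is 3 at row 3 (x leaves); pivot element 1/2.
Divide row 3 by 1/2; eliminate column y from the other rows.
After both pivots, the entry at constraint row 2, column s_3 is -1.

-1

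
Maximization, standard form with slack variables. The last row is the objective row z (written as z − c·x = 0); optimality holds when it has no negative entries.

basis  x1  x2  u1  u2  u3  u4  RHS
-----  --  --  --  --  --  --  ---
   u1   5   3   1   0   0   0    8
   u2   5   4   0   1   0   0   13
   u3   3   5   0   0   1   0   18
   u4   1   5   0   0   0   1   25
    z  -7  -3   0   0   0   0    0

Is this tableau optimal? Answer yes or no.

no

The z-row has a negative entry -7 in column x1, so it is not optimal.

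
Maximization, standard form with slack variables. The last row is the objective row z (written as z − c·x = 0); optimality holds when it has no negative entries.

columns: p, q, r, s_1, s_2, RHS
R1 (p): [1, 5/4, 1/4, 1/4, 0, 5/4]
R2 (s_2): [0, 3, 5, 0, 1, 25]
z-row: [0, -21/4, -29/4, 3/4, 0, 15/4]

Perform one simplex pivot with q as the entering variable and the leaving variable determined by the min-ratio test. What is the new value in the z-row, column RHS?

9

Ratio test on column q — row 1: (5/4)/(5/4) = 1; row 2: 25/3 = 25/3. Minimum is 1 at row 1 (p leaves); pivot element 5/4.
Divide row 1 by 5/4; eliminate column q from the other rows.
z-row update in column RHS: 15/4 − (-21/4)·1 = 9.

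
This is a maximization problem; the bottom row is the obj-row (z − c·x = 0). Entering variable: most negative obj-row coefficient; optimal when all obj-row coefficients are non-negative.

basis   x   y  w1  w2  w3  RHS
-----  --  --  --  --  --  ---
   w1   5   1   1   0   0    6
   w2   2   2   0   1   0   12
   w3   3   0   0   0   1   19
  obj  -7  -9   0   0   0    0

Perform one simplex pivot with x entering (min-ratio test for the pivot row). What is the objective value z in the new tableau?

Ratio test on column x — row 1: 6/5 = 6/5; row 2: 12/2 = 6; row 3: 19/3 = 19/3. Minimum is 6/5 at row 1 (w1 leaves); pivot element 5.
Pivot on row 1; the obj-row RHS becomes 0 − (-7)·(6/5) = 42/5.

42/5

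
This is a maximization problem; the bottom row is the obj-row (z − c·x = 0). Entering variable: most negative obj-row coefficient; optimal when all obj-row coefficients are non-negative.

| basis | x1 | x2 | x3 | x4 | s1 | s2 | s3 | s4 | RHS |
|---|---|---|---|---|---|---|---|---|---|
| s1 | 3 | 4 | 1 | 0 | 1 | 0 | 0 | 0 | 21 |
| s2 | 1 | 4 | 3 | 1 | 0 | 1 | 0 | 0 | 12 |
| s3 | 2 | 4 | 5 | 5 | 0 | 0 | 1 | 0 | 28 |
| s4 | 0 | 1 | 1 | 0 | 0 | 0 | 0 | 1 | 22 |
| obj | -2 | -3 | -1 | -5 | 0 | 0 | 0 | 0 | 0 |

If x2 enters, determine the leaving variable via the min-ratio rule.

s2

Column x2 entries and ratios — s1: 21/4 = 21/4; s2: 12/4 = 3; s3: 28/4 = 7; s4: 22/1 = 22.
Smallest ratio is 3 in the row of s2, so s2 leaves.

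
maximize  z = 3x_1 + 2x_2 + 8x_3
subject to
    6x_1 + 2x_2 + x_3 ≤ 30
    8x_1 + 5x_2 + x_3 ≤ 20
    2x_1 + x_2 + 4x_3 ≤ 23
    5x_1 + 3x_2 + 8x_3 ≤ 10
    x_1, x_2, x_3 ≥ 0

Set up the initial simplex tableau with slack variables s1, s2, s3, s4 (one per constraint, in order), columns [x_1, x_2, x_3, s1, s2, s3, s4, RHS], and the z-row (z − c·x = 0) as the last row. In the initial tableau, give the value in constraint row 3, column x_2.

Constraint 3 has coefficient 1 on x_2.

1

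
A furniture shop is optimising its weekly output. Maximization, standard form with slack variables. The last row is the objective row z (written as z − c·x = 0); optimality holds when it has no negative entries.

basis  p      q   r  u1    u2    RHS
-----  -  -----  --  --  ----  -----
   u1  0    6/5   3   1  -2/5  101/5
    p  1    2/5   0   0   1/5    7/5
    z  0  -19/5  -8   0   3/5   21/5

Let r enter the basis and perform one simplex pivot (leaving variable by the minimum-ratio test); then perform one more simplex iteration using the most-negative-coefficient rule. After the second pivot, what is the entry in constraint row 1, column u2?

-1/3

Ratio test on column r — row 1: (101/5)/3 = 101/15; row 2: entry 0 ≤ 0. Minimum is 101/15 at row 1 (u1 leaves); pivot element 3.
Divide row 1 by 3; eliminate column r from the other rows.
Second iteration: most negative z-row entry is -3/5 in column q, so q enters.
Ratio test on column q — row 1: (101/15)/(2/5) = 101/6; row 2: (7/5)/(2/5) = 7/2. Minimum is 7/2 at row 2 (p leaves); pivot element 2/5.
Divide row 2 by 2/5; eliminate column q from the other rows.
After both pivots, the entry at constraint row 1, column u2 is -1/3.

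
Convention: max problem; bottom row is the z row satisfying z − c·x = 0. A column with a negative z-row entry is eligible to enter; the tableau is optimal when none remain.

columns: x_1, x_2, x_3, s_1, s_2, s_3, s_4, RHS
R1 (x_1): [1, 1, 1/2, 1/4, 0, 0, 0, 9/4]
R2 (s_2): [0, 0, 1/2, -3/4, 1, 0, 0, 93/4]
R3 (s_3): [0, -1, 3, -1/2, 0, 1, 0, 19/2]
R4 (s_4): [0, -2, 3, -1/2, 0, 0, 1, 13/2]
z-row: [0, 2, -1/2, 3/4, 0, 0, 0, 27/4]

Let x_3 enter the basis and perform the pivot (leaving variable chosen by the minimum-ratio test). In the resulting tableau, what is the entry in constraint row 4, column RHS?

Ratio test on column x_3 — row 1: (9/4)/(1/2) = 9/2; row 2: (93/4)/(1/2) = 93/2; row 3: (19/2)/3 = 19/6; row 4: (13/2)/3 = 13/6. Minimum is 13/6 at row 4 (s_4 leaves); pivot element 3.
Divide row 4 by 3; eliminate column x_3 from the other rows.
In the new row 4, the RHS entry is the old entry divided by the pivot: (13/2)/3 = 13/6.

13/6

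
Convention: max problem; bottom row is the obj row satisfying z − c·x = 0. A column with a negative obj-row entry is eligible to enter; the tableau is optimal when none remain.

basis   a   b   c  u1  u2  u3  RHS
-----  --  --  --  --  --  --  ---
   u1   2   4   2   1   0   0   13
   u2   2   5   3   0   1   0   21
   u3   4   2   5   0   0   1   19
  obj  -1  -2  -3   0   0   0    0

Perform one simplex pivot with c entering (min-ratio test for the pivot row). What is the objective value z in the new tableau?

Ratio test on column c — row 1: 13/2 = 13/2; row 2: 21/3 = 7; row 3: 19/5 = 19/5. Minimum is 19/5 at row 3 (u3 leaves); pivot element 5.
Pivot on row 3; the obj-row RHS becomes 0 − (-3)·(19/5) = 57/5.

57/5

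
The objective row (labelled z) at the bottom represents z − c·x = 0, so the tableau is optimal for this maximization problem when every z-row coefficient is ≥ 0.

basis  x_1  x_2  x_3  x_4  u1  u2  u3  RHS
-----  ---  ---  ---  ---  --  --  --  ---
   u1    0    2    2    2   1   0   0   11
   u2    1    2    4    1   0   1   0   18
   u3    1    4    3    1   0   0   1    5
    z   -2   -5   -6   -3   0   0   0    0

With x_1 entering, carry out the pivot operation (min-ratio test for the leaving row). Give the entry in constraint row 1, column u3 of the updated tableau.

0

Ratio test on column x_1 — row 1: entry 0 ≤ 0; row 2: 18/1 = 18; row 3: 5/1 = 5. Minimum is 5 at row 3 (u3 leaves); pivot element 1.
Divide row 3 by 1; eliminate column x_1 from the other rows.
Row 1 update in column u3: 0 − 0·1 = 0.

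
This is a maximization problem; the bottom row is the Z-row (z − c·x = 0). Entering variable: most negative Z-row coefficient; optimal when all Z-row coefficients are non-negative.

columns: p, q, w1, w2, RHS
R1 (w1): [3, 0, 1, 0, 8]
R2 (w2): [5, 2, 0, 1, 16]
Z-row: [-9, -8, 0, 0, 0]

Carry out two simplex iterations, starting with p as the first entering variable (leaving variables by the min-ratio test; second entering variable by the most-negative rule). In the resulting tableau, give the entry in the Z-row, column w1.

Ratio test on column p — row 1: 8/3 = 8/3; row 2: 16/5 = 16/5. Minimum is 8/3 at row 1 (w1 leaves); pivot element 3.
Divide row 1 by 3; eliminate column p from the other rows.
Second iteration: most negative Z-row entry is -8 in column q, so q enters.
Ratio test on column q — row 1: entry 0 ≤ 0; row 2: (8/3)/2 = 4/3. Minimum is 4/3 at row 2 (w2 leaves); pivot element 2.
Divide row 2 by 2; eliminate column q from the other rows.
After both pivots, the entry at the Z-row, column w1 is -11/3.

-11/3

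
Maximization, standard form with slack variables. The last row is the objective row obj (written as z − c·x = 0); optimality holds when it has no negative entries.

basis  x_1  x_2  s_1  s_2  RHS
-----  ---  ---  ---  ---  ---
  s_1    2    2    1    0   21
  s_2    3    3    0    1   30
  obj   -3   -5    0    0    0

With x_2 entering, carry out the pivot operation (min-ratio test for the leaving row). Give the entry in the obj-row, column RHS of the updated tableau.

Ratio test on column x_2 — row 1: 21/2 = 21/2; row 2: 30/3 = 10. Minimum is 10 at row 2 (s_2 leaves); pivot element 3.
Divide row 2 by 3; eliminate column x_2 from the other rows.
obj-row update in column RHS: 0 − (-5)·10 = 50.

50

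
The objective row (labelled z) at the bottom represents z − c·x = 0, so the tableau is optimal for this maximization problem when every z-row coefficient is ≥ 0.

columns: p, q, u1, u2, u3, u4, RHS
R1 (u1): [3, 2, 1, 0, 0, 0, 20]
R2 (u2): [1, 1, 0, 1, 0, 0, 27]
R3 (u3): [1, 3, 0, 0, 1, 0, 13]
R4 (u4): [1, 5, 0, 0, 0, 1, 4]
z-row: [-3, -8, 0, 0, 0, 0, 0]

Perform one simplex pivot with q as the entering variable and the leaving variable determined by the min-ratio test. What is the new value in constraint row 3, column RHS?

53/5

Ratio test on column q — row 1: 20/2 = 10; row 2: 27/1 = 27; row 3: 13/3 = 13/3; row 4: 4/5 = 4/5. Minimum is 4/5 at row 4 (u4 leaves); pivot element 5.
Divide row 4 by 5; eliminate column q from the other rows.
Row 3 update in column RHS: 13 − 3·(4/5) = 53/5.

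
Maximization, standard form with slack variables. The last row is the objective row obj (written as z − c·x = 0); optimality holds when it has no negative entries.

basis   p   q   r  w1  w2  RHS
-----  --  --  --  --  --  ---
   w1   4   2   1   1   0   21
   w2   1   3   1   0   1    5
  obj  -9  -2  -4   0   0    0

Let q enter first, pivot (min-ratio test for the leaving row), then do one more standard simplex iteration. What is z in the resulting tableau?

45

Ratio test on column q — row 1: 21/2 = 21/2; row 2: 5/3 = 5/3. Minimum is 5/3 at row 2 (w2 leaves); pivot element 3.
Pivot on row 2; the obj-row RHS becomes 0 − (-2)·(5/3) = 10/3.
Next entering variable (most negative obj-row entry -25/3): p.
Ratio test on column p — row 1: (53/3)/(10/3) = 53/10; row 2: (5/3)/(1/3) = 5. Minimum is 5 at row 2 (q leaves); pivot element 1/3.
After the second pivot the obj-row RHS is 10/3 − (-25/3)·5 = 45.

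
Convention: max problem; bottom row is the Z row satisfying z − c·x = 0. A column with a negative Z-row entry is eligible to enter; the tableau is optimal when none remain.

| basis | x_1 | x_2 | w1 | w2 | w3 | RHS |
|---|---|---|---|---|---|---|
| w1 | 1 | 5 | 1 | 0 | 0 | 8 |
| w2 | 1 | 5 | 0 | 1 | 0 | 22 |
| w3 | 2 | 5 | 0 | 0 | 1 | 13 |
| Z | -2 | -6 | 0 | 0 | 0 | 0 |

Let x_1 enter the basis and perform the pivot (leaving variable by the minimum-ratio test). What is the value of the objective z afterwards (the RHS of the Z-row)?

13

Ratio test on column x_1 — row 1: 8/1 = 8; row 2: 22/1 = 22; row 3: 13/2 = 13/2. Minimum is 13/2 at row 3 (w3 leaves); pivot element 2.
Pivot on row 3; the Z-row RHS becomes 0 − (-2)·(13/2) = 13.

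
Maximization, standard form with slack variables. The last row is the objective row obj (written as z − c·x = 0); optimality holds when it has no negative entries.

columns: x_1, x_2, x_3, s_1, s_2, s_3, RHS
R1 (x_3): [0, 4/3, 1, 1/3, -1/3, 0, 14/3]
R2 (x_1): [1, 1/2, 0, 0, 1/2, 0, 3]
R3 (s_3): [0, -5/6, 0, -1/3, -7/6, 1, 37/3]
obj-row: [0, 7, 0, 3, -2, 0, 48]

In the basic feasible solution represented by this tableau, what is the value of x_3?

x_3 is basic (row 1); its value is the RHS of that row, 14/3.

14/3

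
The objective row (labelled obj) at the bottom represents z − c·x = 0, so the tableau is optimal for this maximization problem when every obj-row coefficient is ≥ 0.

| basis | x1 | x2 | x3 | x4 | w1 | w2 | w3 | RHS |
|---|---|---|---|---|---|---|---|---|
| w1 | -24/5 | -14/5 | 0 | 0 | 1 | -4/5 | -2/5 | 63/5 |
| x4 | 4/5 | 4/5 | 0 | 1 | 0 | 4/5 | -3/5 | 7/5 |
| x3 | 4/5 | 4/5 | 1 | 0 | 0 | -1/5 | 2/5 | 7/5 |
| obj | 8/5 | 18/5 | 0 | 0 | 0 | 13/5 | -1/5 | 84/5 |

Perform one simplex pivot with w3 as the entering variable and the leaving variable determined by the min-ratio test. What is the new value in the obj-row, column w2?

Ratio test on column w3 — row 1: entry -2/5 ≤ 0; row 2: entry -3/5 ≤ 0; row 3: (7/5)/(2/5) = 7/2. Minimum is 7/2 at row 3 (x3 leaves); pivot element 2/5.
Divide row 3 by 2/5; eliminate column w3 from the other rows.
obj-row update in column w2: 13/5 − (-1/5)·(-1/2) = 5/2.

5/2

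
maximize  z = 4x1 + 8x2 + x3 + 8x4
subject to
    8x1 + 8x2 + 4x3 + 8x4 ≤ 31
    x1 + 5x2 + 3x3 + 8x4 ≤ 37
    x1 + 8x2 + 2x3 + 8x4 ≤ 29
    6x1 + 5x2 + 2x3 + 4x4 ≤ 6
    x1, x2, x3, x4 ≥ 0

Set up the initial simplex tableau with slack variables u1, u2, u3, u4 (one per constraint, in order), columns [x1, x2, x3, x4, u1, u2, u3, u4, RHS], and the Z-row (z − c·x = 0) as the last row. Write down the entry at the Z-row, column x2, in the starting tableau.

-8

The Z-row carries the negated objective coefficients: the x2 entry is -8.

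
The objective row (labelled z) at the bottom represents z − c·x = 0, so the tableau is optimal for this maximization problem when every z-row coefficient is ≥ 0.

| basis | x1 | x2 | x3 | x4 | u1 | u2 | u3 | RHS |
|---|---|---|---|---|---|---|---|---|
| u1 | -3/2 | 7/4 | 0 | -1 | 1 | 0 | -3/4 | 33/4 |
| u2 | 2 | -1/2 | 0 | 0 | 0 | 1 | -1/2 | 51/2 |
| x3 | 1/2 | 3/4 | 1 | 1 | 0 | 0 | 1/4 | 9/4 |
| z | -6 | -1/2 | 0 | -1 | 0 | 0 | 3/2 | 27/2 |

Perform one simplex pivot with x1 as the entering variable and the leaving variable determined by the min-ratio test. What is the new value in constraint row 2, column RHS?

Ratio test on column x1 — row 1: entry -3/2 ≤ 0; row 2: (51/2)/2 = 51/4; row 3: (9/4)/(1/2) = 9/2. Minimum is 9/2 at row 3 (x3 leaves); pivot element 1/2.
Divide row 3 by 1/2; eliminate column x1 from the other rows.
Row 2 update in column RHS: 51/2 − 2·(9/2) = 33/2.

33/2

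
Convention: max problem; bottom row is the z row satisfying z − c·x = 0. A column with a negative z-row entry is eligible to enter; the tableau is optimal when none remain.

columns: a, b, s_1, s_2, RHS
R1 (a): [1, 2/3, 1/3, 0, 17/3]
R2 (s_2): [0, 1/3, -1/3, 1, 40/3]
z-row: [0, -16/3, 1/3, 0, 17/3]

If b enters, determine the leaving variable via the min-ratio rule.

Column b entries and ratios — a: (17/3)/(2/3) = 17/2; s_2: (40/3)/(1/3) = 40.
Smallest ratio is 17/2 in the row of a, so a leaves.

a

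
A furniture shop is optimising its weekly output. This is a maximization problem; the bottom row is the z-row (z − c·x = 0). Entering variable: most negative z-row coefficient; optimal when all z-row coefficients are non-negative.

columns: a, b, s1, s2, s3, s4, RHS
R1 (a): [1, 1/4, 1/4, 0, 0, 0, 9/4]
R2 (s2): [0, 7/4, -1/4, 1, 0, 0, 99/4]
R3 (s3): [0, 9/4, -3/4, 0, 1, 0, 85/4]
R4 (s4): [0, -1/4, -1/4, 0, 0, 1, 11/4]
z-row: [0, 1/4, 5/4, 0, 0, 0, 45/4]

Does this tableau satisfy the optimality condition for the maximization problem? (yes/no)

yes

Every z-row coefficient is ≥ 0, so the tableau is optimal.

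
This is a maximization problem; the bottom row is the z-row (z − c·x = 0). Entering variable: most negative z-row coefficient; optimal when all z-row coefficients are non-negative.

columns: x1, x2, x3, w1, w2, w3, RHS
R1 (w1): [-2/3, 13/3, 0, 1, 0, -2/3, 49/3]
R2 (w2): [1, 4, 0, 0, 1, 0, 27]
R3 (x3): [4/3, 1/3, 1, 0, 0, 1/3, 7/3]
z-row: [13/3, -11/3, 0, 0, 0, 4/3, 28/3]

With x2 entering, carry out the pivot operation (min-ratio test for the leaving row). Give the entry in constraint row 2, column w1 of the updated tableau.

-12/13

Ratio test on column x2 — row 1: (49/3)/(13/3) = 49/13; row 2: 27/4 = 27/4; row 3: (7/3)/(1/3) = 7. Minimum is 49/13 at row 1 (w1 leaves); pivot element 13/3.
Divide row 1 by 13/3; eliminate column x2 from the other rows.
Row 2 update in column w1: 0 − 4·(3/13) = -12/13.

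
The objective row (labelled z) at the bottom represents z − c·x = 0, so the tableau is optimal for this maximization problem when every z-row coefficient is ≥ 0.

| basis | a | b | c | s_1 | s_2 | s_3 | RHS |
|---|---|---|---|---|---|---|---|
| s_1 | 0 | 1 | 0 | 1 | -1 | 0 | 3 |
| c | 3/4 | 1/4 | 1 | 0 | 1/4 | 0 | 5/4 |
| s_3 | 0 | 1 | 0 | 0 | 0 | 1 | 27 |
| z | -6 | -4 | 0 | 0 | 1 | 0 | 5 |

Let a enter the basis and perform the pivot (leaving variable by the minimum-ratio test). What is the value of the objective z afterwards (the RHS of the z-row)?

15

Ratio test on column a — row 1: entry 0 ≤ 0; row 2: (5/4)/(3/4) = 5/3; row 3: entry 0 ≤ 0. Minimum is 5/3 at row 2 (c leaves); pivot element 3/4.
Pivot on row 2; the z-row RHS becomes 5 − (-6)·(5/3) = 15.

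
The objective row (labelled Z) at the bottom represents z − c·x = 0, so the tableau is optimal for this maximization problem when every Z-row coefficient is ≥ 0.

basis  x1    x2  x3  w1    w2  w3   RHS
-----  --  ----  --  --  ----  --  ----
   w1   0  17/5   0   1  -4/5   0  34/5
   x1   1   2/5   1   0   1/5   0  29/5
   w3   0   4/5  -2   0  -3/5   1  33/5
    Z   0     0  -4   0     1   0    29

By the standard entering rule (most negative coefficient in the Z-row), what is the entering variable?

x3

Negative Z-row entries: x3: -4.
The most negative is -4 in column x3, so x3 enters.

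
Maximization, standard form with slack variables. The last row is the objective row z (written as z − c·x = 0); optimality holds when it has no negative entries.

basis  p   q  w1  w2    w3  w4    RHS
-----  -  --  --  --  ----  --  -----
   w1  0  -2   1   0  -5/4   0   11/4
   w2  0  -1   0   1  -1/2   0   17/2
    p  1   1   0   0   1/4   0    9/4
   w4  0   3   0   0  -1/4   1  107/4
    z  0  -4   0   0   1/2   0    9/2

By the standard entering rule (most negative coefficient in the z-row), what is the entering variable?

q

Negative z-row entries: q: -4.
The most negative is -4 in column q, so q enters.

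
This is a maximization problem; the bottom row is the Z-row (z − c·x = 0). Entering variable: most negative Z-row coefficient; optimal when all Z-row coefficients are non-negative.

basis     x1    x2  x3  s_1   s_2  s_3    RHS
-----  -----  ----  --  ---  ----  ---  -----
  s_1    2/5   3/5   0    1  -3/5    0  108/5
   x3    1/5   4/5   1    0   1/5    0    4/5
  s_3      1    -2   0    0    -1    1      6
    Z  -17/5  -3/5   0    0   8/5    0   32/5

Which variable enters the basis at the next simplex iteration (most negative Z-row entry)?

x1

Negative Z-row entries: x1: -17/5, x2: -3/5.
The most negative is -17/5 in column x1, so x1 enters.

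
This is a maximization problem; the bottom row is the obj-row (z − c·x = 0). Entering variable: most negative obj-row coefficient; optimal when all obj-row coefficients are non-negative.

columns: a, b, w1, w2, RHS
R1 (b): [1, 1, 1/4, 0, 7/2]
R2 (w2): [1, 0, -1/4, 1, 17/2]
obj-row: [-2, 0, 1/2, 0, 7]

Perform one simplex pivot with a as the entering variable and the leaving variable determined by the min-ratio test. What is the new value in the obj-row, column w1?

Ratio test on column a — row 1: (7/2)/1 = 7/2; row 2: (17/2)/1 = 17/2. Minimum is 7/2 at row 1 (b leaves); pivot element 1.
Divide row 1 by 1; eliminate column a from the other rows.
obj-row update in column w1: 1/2 − (-2)·(1/4) = 1.

1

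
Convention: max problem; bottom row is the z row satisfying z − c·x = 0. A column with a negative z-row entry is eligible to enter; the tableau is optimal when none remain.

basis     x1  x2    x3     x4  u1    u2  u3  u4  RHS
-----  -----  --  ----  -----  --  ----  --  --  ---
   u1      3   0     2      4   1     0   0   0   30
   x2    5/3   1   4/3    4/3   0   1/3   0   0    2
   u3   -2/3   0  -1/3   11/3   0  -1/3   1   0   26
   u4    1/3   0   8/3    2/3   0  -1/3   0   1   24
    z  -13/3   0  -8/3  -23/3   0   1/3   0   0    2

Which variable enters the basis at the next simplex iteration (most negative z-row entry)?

Negative z-row entries: x1: -13/3, x3: -8/3, x4: -23/3.
The most negative is -23/3 in column x4, so x4 enters.

x4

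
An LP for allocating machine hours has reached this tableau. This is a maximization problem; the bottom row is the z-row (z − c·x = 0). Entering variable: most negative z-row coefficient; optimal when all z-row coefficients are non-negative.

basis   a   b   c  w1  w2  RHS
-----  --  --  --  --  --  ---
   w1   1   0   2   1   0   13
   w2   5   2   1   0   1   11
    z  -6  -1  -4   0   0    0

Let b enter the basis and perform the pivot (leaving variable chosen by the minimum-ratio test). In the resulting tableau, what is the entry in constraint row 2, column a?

5/2

Ratio test on column b — row 1: entry 0 ≤ 0; row 2: 11/2 = 11/2. Minimum is 11/2 at row 2 (w2 leaves); pivot element 2.
Divide row 2 by 2; eliminate column b from the other rows.
In the new row 2, the a entry is the old entry divided by the pivot: 5/2 = 5/2.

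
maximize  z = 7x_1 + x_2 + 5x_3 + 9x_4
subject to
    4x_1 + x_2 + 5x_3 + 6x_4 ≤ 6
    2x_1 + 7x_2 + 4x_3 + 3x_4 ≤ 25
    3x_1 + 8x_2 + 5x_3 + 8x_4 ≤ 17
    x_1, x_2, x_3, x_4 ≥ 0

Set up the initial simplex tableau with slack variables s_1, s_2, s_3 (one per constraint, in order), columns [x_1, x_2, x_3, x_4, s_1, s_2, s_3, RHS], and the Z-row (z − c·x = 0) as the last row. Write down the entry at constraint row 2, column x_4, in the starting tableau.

Constraint 2 has coefficient 3 on x_4.

3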